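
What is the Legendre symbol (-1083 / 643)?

1

Reduce the numerator: -1083 ≡ 203 (mod 643), so (-1083 / 643) = (203 / 643).
Both 203 ≡ 3 and 643 ≡ 3 (mod 4), so reciprocity gives (203 / 643) = -(643 / 203). Reduce: 643 ≡ 34 (mod 203). Now have -(34 / 203).
Factor out 2: 34 = 2·17. Since 203 ≡ 3 (mod 8), (2 / 203) = -1. Now have (17 / 203).
17 ≡ 1 (mod 4), so quadratic reciprocity gives (17 / 203) = (203 / 17). Reduce: 203 ≡ 16 (mod 17). Now have (16 / 17).
Factor out 2: 16 = 2^4. Since 17 ≡ 1 (mod 8), (2 / 17) = +1, and (2 / 17)^4 = +1. Now have (1 / 17).
(1 / 17) = 1. Collecting the sign factors: 1.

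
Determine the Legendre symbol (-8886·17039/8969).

By multiplicativity, (-8886·17039/8969) = (-8886/8969)·(17039/8969).
First factor (-8886/8969):
Reduce the numerator: -8886 ≡ 83 (mod 8969), so (-8886/8969) = (83/8969).
8969 ≡ 1 (mod 4), so quadratic reciprocity gives (83/8969) = (8969/83). Reduce: 8969 ≡ 5 (mod 83). Now have (5/83).
5 ≡ 1 (mod 4), so quadratic reciprocity gives (5/83) = (83/5). Reduce: 83 ≡ 3 (mod 5). Now have (3/5).
5 ≡ 1 (mod 4), so quadratic reciprocity gives (3/5) = (5/3). Reduce: 5 ≡ 2 (mod 3). Now have (2/3).
Factor out 2: 2 = 2. Since 3 ≡ 3 (mod 8), (2/3) = -1. Now have -(1/3).
(1/3) = 1. Collecting the sign factors: -1.
Second factor (17039/8969):
Reduce the numerator: 17039 ≡ 8070 (mod 8969), so (17039/8969) = (8070/8969).
Factor out 2: 8070 = 2·4035. Since 8969 ≡ 1 (mod 8), (2/8969) = +1. Now have (4035/8969).
8969 ≡ 1 (mod 4), so quadratic reciprocity gives (4035/8969) = (8969/4035). Reduce: 8969 ≡ 899 (mod 4035). Now have (899/4035).
Both 899 ≡ 3 and 4035 ≡ 3 (mod 4), so reciprocity gives (899/4035) = -(4035/899). Reduce: 4035 ≡ 439 (mod 899). Now have -(439/899).
Both 439 ≡ 3 and 899 ≡ 3 (mod 4), so reciprocity gives (439/899) = -(899/439). Reduce: 899 ≡ 21 (mod 439). Now have (21/439).
21 ≡ 1 (mod 4), so quadratic reciprocity gives (21/439) = (439/21). Reduce: 439 ≡ 19 (mod 21). Now have (19/21).
21 ≡ 1 (mod 4), so quadratic reciprocity gives (19/21) = (21/19). Reduce: 21 ≡ 2 (mod 19). Now have (2/19).
Factor out 2: 2 = 2. Since 19 ≡ 3 (mod 8), (2/19) = -1. Now have -(1/19).
(1/19) = 1. Collecting the sign factors: -1.
Product: (-1)·(-1) = 1.

1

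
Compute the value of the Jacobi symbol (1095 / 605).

(1095 / 605)
  = (490 / 605)    [1095 ≡ 490 mod 605]
  = -(245 / 605)    [605 ≡ 5 mod 8 ⇒ (2 / 605) = -1]
  = -(605 / 245)    [QR: 245 ≡ 1 mod 4, sign kept]
  = -(115 / 245)    [605 ≡ 115 mod 245]
  = -(245 / 115)    [QR: 245 ≡ 1 mod 4, sign kept]
  = -(15 / 115)    [245 ≡ 15 mod 115]
  = (115 / 15)    [QR: both ≡ 3 mod 4, sign flips]
  = (10 / 15)    [115 ≡ 10 mod 15]
  = (5 / 15)    [15 ≡ 7 mod 8 ⇒ (2 / 15) = +1]
  = (15 / 5)    [QR: 5 ≡ 1 mod 4, sign kept]
  = (0 / 5)    [15 ≡ 0 mod 5]
  = 0    [numerator 0, gcd > 1]

0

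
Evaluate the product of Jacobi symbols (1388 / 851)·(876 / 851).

By multiplicativity, (1388·876 / 851) = (1388 / 851)·(876 / 851).
First factor (1388 / 851):
Reduce the numerator: 1388 ≡ 537 (mod 851), so (1388 / 851) = (537 / 851).
537 ≡ 1 (mod 4), so quadratic reciprocity gives (537 / 851) = (851 / 537). Reduce: 851 ≡ 314 (mod 537). Now have (314 / 537).
Factor out 2: 314 = 2·157. Since 537 ≡ 1 (mod 8), (2 / 537) = +1. Now have (157 / 537).
157 ≡ 1 (mod 4), so quadratic reciprocity gives (157 / 537) = (537 / 157). Reduce: 537 ≡ 66 (mod 157). Now have (66 / 157).
Factor out 2: 66 = 2·33. Since 157 ≡ 5 (mod 8), (2 / 157) = -1. Now have -(33 / 157).
33 ≡ 1 (mod 4), so quadratic reciprocity gives (33 / 157) = (157 / 33). Reduce: 157 ≡ 25 (mod 33). Now have -(25 / 33).
25 ≡ 1 (mod 4), so quadratic reciprocity gives (25 / 33) = (33 / 25). Reduce: 33 ≡ 8 (mod 25). Now have -(8 / 25).
Factor out 2: 8 = 2^3. Since 25 ≡ 1 (mod 8), (2 / 25) = +1, and (2 / 25)^3 = +1. Now have -(1 / 25).
(1 / 25) = 1. Collecting the sign factors: -1.
Second factor (876 / 851):
Reduce the numerator: 876 ≡ 25 (mod 851), so (876 / 851) = (25 / 851).
25 ≡ 1 (mod 4), so quadratic reciprocity gives (25 / 851) = (851 / 25). Reduce: 851 ≡ 1 (mod 25). Now have (1 / 25).
(1 / 25) = 1. Collecting the sign factors: 1.
Product: (-1)·(1) = -1.

-1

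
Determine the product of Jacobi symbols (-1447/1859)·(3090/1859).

By multiplicativity, (-1447·3090/1859) = (-1447/1859)·(3090/1859).
First factor (-1447/1859):
(-1447/1859)
  = -(1447/1859)    [1859 ≡ 3 mod 4 ⇒ (-1/1859) = -1]
  = (1859/1447)    [QR: both ≡ 3 mod 4, sign flips]
  = (412/1447)    [1859 ≡ 412 mod 1447]
  = (103/1447)    [1447 ≡ 7 mod 8 ⇒ (2/1447)^2 = +1]
  = -(1447/103)    [QR: both ≡ 3 mod 4, sign flips]
  = -(5/103)    [1447 ≡ 5 mod 103]
  = -(103/5)    [QR: 5 ≡ 1 mod 4, sign kept]
  = -(3/5)    [103 ≡ 3 mod 5]
  = -(5/3)    [QR: 5 ≡ 1 mod 4, sign kept]
  = -(2/3)    [5 ≡ 2 mod 3]
  = (1/3)    [3 ≡ 3 mod 8 ⇒ (2/3) = -1]
  = 1    [(1/3) = 1]
Second factor (3090/1859):
(3090/1859)
  = (1231/1859)    [3090 ≡ 1231 mod 1859]
  = -(1859/1231)    [QR: both ≡ 3 mod 4, sign flips]
  = -(628/1231)    [1859 ≡ 628 mod 1231]
  = -(157/1231)    [1231 ≡ 7 mod 8 ⇒ (2/1231)^2 = +1]
  = -(1231/157)    [QR: 157 ≡ 1 mod 4, sign kept]
  = -(132/157)    [1231 ≡ 132 mod 157]
  = -(33/157)    [157 ≡ 5 mod 8 ⇒ (2/157)^2 = +1]
  = -(157/33)    [QR: 33 ≡ 1 mod 4, sign kept]
  = -(25/33)    [157 ≡ 25 mod 33]
  = -(33/25)    [QR: 25 ≡ 1 mod 4, sign kept]
  = -(8/25)    [33 ≡ 8 mod 25]
  = -(1/25)    [25 ≡ 1 mod 8 ⇒ (2/25)^3 = +1]
  = -1    [(1/25) = 1]
Product: (1)·(-1) = -1.

-1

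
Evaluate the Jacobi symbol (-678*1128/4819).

-1

By multiplicativity, (-678·1128/4819) = (-678/4819)·(1128/4819).
First factor (-678/4819):
(-678/4819)
  = (4141/4819)    [-678 ≡ 4141 mod 4819]
  = (4819/4141)    [QR: 4141 ≡ 1 mod 4, sign kept]
  = (678/4141)    [4819 ≡ 678 mod 4141]
  = -(339/4141)    [4141 ≡ 5 mod 8 ⇒ (2/4141) = -1]
  = -(4141/339)    [QR: 4141 ≡ 1 mod 4, sign kept]
  = -(73/339)    [4141 ≡ 73 mod 339]
  = -(339/73)    [QR: 73 ≡ 1 mod 4, sign kept]
  = -(47/73)    [339 ≡ 47 mod 73]
  = -(73/47)    [QR: 73 ≡ 1 mod 4, sign kept]
  = -(26/47)    [73 ≡ 26 mod 47]
  = -(13/47)    [47 ≡ 7 mod 8 ⇒ (2/47) = +1]
  = -(47/13)    [QR: 13 ≡ 1 mod 4, sign kept]
  = -(8/13)    [47 ≡ 8 mod 13]
  = (1/13)    [13 ≡ 5 mod 8 ⇒ (2/13)^3 = -1]
  = 1    [(1/13) = 1]
Second factor (1128/4819):
(1128/4819)
  = -(141/4819)    [4819 ≡ 3 mod 8 ⇒ (2/4819)^3 = -1]
  = -(4819/141)    [QR: 141 ≡ 1 mod 4, sign kept]
  = -(25/141)    [4819 ≡ 25 mod 141]
  = -(141/25)    [QR: 25 ≡ 1 mod 4, sign kept]
  = -(16/25)    [141 ≡ 16 mod 25]
  = -(1/25)    [25 ≡ 1 mod 8 ⇒ (2/25)^4 = +1]
  = -1    [(1/25) = 1]
Product: (1)·(-1) = -1.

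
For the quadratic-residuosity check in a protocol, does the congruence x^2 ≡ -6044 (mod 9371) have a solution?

yes

Pull out -1: (-6044|9371) = (-1|9371)·(6044|9371). Since 9371 ≡ 3 (mod 4), (-1|9371) = -1. Now have -(6044|9371).
Factor out 2: 6044 = 2^2·1511. Since 9371 ≡ 3 (mod 8), (2|9371) = -1, and (2|9371)^2 = +1. Now have -(1511|9371).
Both 1511 ≡ 3 and 9371 ≡ 3 (mod 4), so reciprocity gives (1511|9371) = -(9371|1511). Reduce: 9371 ≡ 305 (mod 1511). Now have (305|1511).
305 ≡ 1 (mod 4), so quadratic reciprocity gives (305|1511) = (1511|305). Reduce: 1511 ≡ 291 (mod 305). Now have (291|305).
305 ≡ 1 (mod 4), so quadratic reciprocity gives (291|305) = (305|291). Reduce: 305 ≡ 14 (mod 291). Now have (14|291).
Factor out 2: 14 = 2·7. Since 291 ≡ 3 (mod 8), (2|291) = -1. Now have -(7|291).
Both 7 ≡ 3 and 291 ≡ 3 (mod 4), so reciprocity gives (7|291) = -(291|7). Reduce: 291 ≡ 4 (mod 7). Now have (4|7).
Factor out 2: 4 = 2^2. Since 7 ≡ 7 (mod 8), (2|7) = +1, and (2|7)^2 = +1. Now have (1|7).
(1|7) = 1. Collecting the sign factors: 1.
(-6044|9371) = 1, and 9371 is prime, so -6044 is a quadratic residue mod 9371.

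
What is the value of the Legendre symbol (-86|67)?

-1

Reduce the numerator: -86 ≡ 48 (mod 67), so (-86|67) = (48|67).
Factor out 2: 48 = 2^4·3. Since 67 ≡ 3 (mod 8), (2|67) = -1, and (2|67)^4 = +1. Now have (3|67).
Both 3 ≡ 3 and 67 ≡ 3 (mod 4), so reciprocity gives (3|67) = -(67|3). Reduce: 67 ≡ 1 (mod 3). Now have -(1|3).
(1|3) = 1. Collecting the sign factors: -1.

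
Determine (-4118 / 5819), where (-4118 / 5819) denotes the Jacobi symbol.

(-4118 / 5819)
  = -(4118 / 5819)    [5819 ≡ 3 mod 4 ⇒ (-1 / 5819) = -1]
  = (2059 / 5819)    [5819 ≡ 3 mod 8 ⇒ (2 / 5819) = -1]
  = -(5819 / 2059)    [QR: both ≡ 3 mod 4, sign flips]
  = -(1701 / 2059)    [5819 ≡ 1701 mod 2059]
  = -(2059 / 1701)    [QR: 1701 ≡ 1 mod 4, sign kept]
  = -(358 / 1701)    [2059 ≡ 358 mod 1701]
  = (179 / 1701)    [1701 ≡ 5 mod 8 ⇒ (2 / 1701) = -1]
  = (1701 / 179)    [QR: 1701 ≡ 1 mod 4, sign kept]
  = (90 / 179)    [1701 ≡ 90 mod 179]
  = -(45 / 179)    [179 ≡ 3 mod 8 ⇒ (2 / 179) = -1]
  = -(179 / 45)    [QR: 45 ≡ 1 mod 4, sign kept]
  = -(44 / 45)    [179 ≡ 44 mod 45]
  = -(11 / 45)    [45 ≡ 5 mod 8 ⇒ (2 / 45)^2 = +1]
  = -(45 / 11)    [QR: 45 ≡ 1 mod 4, sign kept]
  = -(1 / 11)    [45 ≡ 1 mod 11]
  = -1    [(1 / 11) = 1]

-1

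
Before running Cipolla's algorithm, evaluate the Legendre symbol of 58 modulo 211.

1

Factor out 2: 58 = 2·29. Since 211 ≡ 3 (mod 8), (2 / 211) = -1. Now have -(29 / 211).
29 ≡ 1 (mod 4), so quadratic reciprocity gives (29 / 211) = (211 / 29). Reduce: 211 ≡ 8 (mod 29). Now have -(8 / 29).
Factor out 2: 8 = 2^3. Since 29 ≡ 5 (mod 8), (2 / 29) = -1, and (2 / 29)^3 = -1. Now have (1 / 29).
(1 / 29) = 1. Collecting the sign factors: 1.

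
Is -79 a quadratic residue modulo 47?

no

Pull out -1: (-79|47) = (-1|47)·(79|47). Since 47 ≡ 3 (mod 4), (-1|47) = -1. Now have -(79|47).
Reduce the numerator: 79 ≡ 32 (mod 47), so (79|47) = (32|47).
Factor out 2: 32 = 2^5. Since 47 ≡ 7 (mod 8), (2|47) = +1, and (2|47)^5 = +1. Now have -(1|47).
(1|47) = 1. Collecting the sign factors: -1.
The Legendre symbol is -1, so x^2 ≡ -79 (mod 47) has no solution.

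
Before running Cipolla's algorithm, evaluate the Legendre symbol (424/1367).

1

(424/1367)
  = (53/1367)    [1367 ≡ 7 mod 8 ⇒ (2/1367)^3 = +1]
  = (1367/53)    [QR: 53 ≡ 1 mod 4, sign kept]
  = (42/53)    [1367 ≡ 42 mod 53]
  = -(21/53)    [53 ≡ 5 mod 8 ⇒ (2/53) = -1]
  = -(53/21)    [QR: 21 ≡ 1 mod 4, sign kept]
  = -(11/21)    [53 ≡ 11 mod 21]
  = -(21/11)    [QR: 21 ≡ 1 mod 4, sign kept]
  = -(10/11)    [21 ≡ 10 mod 11]
  = (5/11)    [11 ≡ 3 mod 8 ⇒ (2/11) = -1]
  = (11/5)    [QR: 5 ≡ 1 mod 4, sign kept]
  = (1/5)    [11 ≡ 1 mod 5]
  = 1    [(1/5) = 1]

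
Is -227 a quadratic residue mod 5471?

(-227/5471)
  = (5244/5471)    [-227 ≡ 5244 mod 5471]
  = (1311/5471)    [5471 ≡ 7 mod 8 ⇒ (2/5471)^2 = +1]
  = -(5471/1311)    [QR: both ≡ 3 mod 4, sign flips]
  = -(227/1311)    [5471 ≡ 227 mod 1311]
  = (1311/227)    [QR: both ≡ 3 mod 4, sign flips]
  = (176/227)    [1311 ≡ 176 mod 227]
  = (11/227)    [227 ≡ 3 mod 8 ⇒ (2/227)^4 = +1]
  = -(227/11)    [QR: both ≡ 3 mod 4, sign flips]
  = -(7/11)    [227 ≡ 7 mod 11]
  = (11/7)    [QR: both ≡ 3 mod 4, sign flips]
  = (4/7)    [11 ≡ 4 mod 7]
  = (1/7)    [7 ≡ 7 mod 8 ⇒ (2/7)^2 = +1]
  = 1    [(1/7) = 1]
The Legendre symbol is 1, so x^2 ≡ -227 (mod 5471) has solution.

yes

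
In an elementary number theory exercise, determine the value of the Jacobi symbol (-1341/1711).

1

(-1341/1711)
  = (370/1711)    [-1341 ≡ 370 mod 1711]
  = (185/1711)    [1711 ≡ 7 mod 8 ⇒ (2/1711) = +1]
  = (1711/185)    [QR: 185 ≡ 1 mod 4, sign kept]
  = (46/185)    [1711 ≡ 46 mod 185]
  = (23/185)    [185 ≡ 1 mod 8 ⇒ (2/185) = +1]
  = (185/23)    [QR: 185 ≡ 1 mod 4, sign kept]
  = (1/23)    [185 ≡ 1 mod 23]
  = 1    [(1/23) = 1]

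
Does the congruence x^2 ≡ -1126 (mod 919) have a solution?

no

Reduce the numerator: -1126 ≡ 712 (mod 919), so (-1126/919) = (712/919).
Factor out 2: 712 = 2^3·89. Since 919 ≡ 7 (mod 8), (2/919) = +1, and (2/919)^3 = +1. Now have (89/919).
89 ≡ 1 (mod 4), so quadratic reciprocity gives (89/919) = (919/89). Reduce: 919 ≡ 29 (mod 89). Now have (29/89).
29 ≡ 1 (mod 4), so quadratic reciprocity gives (29/89) = (89/29). Reduce: 89 ≡ 2 (mod 29). Now have (2/29).
Factor out 2: 2 = 2. Since 29 ≡ 5 (mod 8), (2/29) = -1. Now have -(1/29).
(1/29) = 1. Collecting the sign factors: -1.
The Legendre symbol is -1, so x^2 ≡ -1126 (mod 919) has no solution.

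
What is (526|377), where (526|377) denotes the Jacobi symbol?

(526|377)
  = (149|377)    [526 ≡ 149 mod 377]
  = (377|149)    [QR: 149 ≡ 1 mod 4, sign kept]
  = (79|149)    [377 ≡ 79 mod 149]
  = (149|79)    [QR: 149 ≡ 1 mod 4, sign kept]
  = (70|79)    [149 ≡ 70 mod 79]
  = (35|79)    [79 ≡ 7 mod 8 ⇒ (2|79) = +1]
  = -(79|35)    [QR: both ≡ 3 mod 4, sign flips]
  = -(9|35)    [79 ≡ 9 mod 35]
  = -(35|9)    [QR: 9 ≡ 1 mod 4, sign kept]
  = -(8|9)    [35 ≡ 8 mod 9]
  = -(1|9)    [9 ≡ 1 mod 8 ⇒ (2|9)^3 = +1]
  = -1    [(1|9) = 1]

-1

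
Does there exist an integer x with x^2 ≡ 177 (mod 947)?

no

177 ≡ 1 (mod 4), so quadratic reciprocity gives (177/947) = (947/177). Reduce: 947 ≡ 62 (mod 177). Now have (62/177).
Factor out 2: 62 = 2·31. Since 177 ≡ 1 (mod 8), (2/177) = +1. Now have (31/177).
177 ≡ 1 (mod 4), so quadratic reciprocity gives (31/177) = (177/31). Reduce: 177 ≡ 22 (mod 31). Now have (22/31).
Factor out 2: 22 = 2·11. Since 31 ≡ 7 (mod 8), (2/31) = +1. Now have (11/31).
Both 11 ≡ 3 and 31 ≡ 3 (mod 4), so reciprocity gives (11/31) = -(31/11). Reduce: 31 ≡ 9 (mod 11). Now have -(9/11).
9 ≡ 1 (mod 4), so quadratic reciprocity gives (9/11) = (11/9). Reduce: 11 ≡ 2 (mod 9). Now have -(2/9).
Factor out 2: 2 = 2. Since 9 ≡ 1 (mod 8), (2/9) = +1. Now have -(1/9).
(1/9) = 1. Collecting the sign factors: -1.
The Legendre symbol is -1, so x^2 ≡ 177 (mod 947) has no solution.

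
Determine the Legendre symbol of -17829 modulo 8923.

Pull out -1: (-17829 / 8923) = (-1 / 8923)·(17829 / 8923). Since 8923 ≡ 3 (mod 4), (-1 / 8923) = -1. Now have -(17829 / 8923).
Reduce the numerator: 17829 ≡ 8906 (mod 8923), so (17829 / 8923) = (8906 / 8923).
Factor out 2: 8906 = 2·4453. Since 8923 ≡ 3 (mod 8), (2 / 8923) = -1. Now have (4453 / 8923).
4453 ≡ 1 (mod 4), so quadratic reciprocity gives (4453 / 8923) = (8923 / 4453). Reduce: 8923 ≡ 17 (mod 4453). Now have (17 / 4453).
17 ≡ 1 (mod 4), so quadratic reciprocity gives (17 / 4453) = (4453 / 17). Reduce: 4453 ≡ 16 (mod 17). Now have (16 / 17).
Factor out 2: 16 = 2^4. Since 17 ≡ 1 (mod 8), (2 / 17) = +1, and (2 / 17)^4 = +1. Now have (1 / 17).
(1 / 17) = 1. Collecting the sign factors: 1.

1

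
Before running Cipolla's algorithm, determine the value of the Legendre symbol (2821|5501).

1

2821 ≡ 1 (mod 4), so quadratic reciprocity gives (2821|5501) = (5501|2821). Reduce: 5501 ≡ 2680 (mod 2821). Now have (2680|2821).
Factor out 2: 2680 = 2^3·335. Since 2821 ≡ 5 (mod 8), (2|2821) = -1, and (2|2821)^3 = -1. Now have -(335|2821).
2821 ≡ 1 (mod 4), so quadratic reciprocity gives (335|2821) = (2821|335). Reduce: 2821 ≡ 141 (mod 335). Now have -(141|335).
141 ≡ 1 (mod 4), so quadratic reciprocity gives (141|335) = (335|141). Reduce: 335 ≡ 53 (mod 141). Now have -(53|141).
53 ≡ 1 (mod 4), so quadratic reciprocity gives (53|141) = (141|53). Reduce: 141 ≡ 35 (mod 53). Now have -(35|53).
53 ≡ 1 (mod 4), so quadratic reciprocity gives (35|53) = (53|35). Reduce: 53 ≡ 18 (mod 35). Now have -(18|35).
Factor out 2: 18 = 2·9. Since 35 ≡ 3 (mod 8), (2|35) = -1. Now have (9|35).
9 ≡ 1 (mod 4), so quadratic reciprocity gives (9|35) = (35|9). Reduce: 35 ≡ 8 (mod 9). Now have (8|9).
Factor out 2: 8 = 2^3. Since 9 ≡ 1 (mod 8), (2|9) = +1, and (2|9)^3 = +1. Now have (1|9).
(1|9) = 1. Collecting the sign factors: 1.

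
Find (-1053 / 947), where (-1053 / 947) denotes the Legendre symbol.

1

Reduce the numerator: -1053 ≡ 841 (mod 947), so (-1053 / 947) = (841 / 947).
841 ≡ 1 (mod 4), so quadratic reciprocity gives (841 / 947) = (947 / 841). Reduce: 947 ≡ 106 (mod 841). Now have (106 / 841).
Factor out 2: 106 = 2·53. Since 841 ≡ 1 (mod 8), (2 / 841) = +1. Now have (53 / 841).
53 ≡ 1 (mod 4), so quadratic reciprocity gives (53 / 841) = (841 / 53). Reduce: 841 ≡ 46 (mod 53). Now have (46 / 53).
Factor out 2: 46 = 2·23. Since 53 ≡ 5 (mod 8), (2 / 53) = -1. Now have -(23 / 53).
53 ≡ 1 (mod 4), so quadratic reciprocity gives (23 / 53) = (53 / 23). Reduce: 53 ≡ 7 (mod 23). Now have -(7 / 23).
Both 7 ≡ 3 and 23 ≡ 3 (mod 4), so reciprocity gives (7 / 23) = -(23 / 7). Reduce: 23 ≡ 2 (mod 7). Now have (2 / 7).
Factor out 2: 2 = 2. Since 7 ≡ 7 (mod 8), (2 / 7) = +1. Now have (1 / 7).
(1 / 7) = 1. Collecting the sign factors: 1.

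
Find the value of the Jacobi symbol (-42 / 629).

Reduce the numerator: -42 ≡ 587 (mod 629), so (-42 / 629) = (587 / 629).
629 ≡ 1 (mod 4), so quadratic reciprocity gives (587 / 629) = (629 / 587). Reduce: 629 ≡ 42 (mod 587). Now have (42 / 587).
Factor out 2: 42 = 2·21. Since 587 ≡ 3 (mod 8), (2 / 587) = -1. Now have -(21 / 587).
21 ≡ 1 (mod 4), so quadratic reciprocity gives (21 / 587) = (587 / 21). Reduce: 587 ≡ 20 (mod 21). Now have -(20 / 21).
Factor out 2: 20 = 2^2·5. Since 21 ≡ 5 (mod 8), (2 / 21) = -1, and (2 / 21)^2 = +1. Now have -(5 / 21).
5 ≡ 1 (mod 4), so quadratic reciprocity gives (5 / 21) = (21 / 5). Reduce: 21 ≡ 1 (mod 5). Now have -(1 / 5).
(1 / 5) = 1. Collecting the sign factors: -1.

-1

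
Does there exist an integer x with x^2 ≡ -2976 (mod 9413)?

Reduce the numerator: -2976 ≡ 6437 (mod 9413), so (-2976|9413) = (6437|9413).
6437 ≡ 1 (mod 4), so quadratic reciprocity gives (6437|9413) = (9413|6437). Reduce: 9413 ≡ 2976 (mod 6437). Now have (2976|6437).
Factor out 2: 2976 = 2^5·93. Since 6437 ≡ 5 (mod 8), (2|6437) = -1, and (2|6437)^5 = -1. Now have -(93|6437).
93 ≡ 1 (mod 4), so quadratic reciprocity gives (93|6437) = (6437|93). Reduce: 6437 ≡ 20 (mod 93). Now have -(20|93).
Factor out 2: 20 = 2^2·5. Since 93 ≡ 5 (mod 8), (2|93) = -1, and (2|93)^2 = +1. Now have -(5|93).
5 ≡ 1 (mod 4), so quadratic reciprocity gives (5|93) = (93|5). Reduce: 93 ≡ 3 (mod 5). Now have -(3|5).
5 ≡ 1 (mod 4), so quadratic reciprocity gives (3|5) = (5|3). Reduce: 5 ≡ 2 (mod 3). Now have -(2|3).
Factor out 2: 2 = 2. Since 3 ≡ 3 (mod 8), (2|3) = -1. Now have (1|3).
(1|3) = 1. Collecting the sign factors: 1.
(-2976|9413) = 1, and 9413 is prime, so -2976 is a quadratic residue mod 9413.

yes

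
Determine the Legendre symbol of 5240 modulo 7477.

-1

(5240/7477)
  = -(655/7477)    [7477 ≡ 5 mod 8 ⇒ (2/7477)^3 = -1]
  = -(7477/655)    [QR: 7477 ≡ 1 mod 4, sign kept]
  = -(272/655)    [7477 ≡ 272 mod 655]
  = -(17/655)    [655 ≡ 7 mod 8 ⇒ (2/655)^4 = +1]
  = -(655/17)    [QR: 17 ≡ 1 mod 4, sign kept]
  = -(9/17)    [655 ≡ 9 mod 17]
  = -(17/9)    [QR: 9 ≡ 1 mod 4, sign kept]
  = -(8/9)    [17 ≡ 8 mod 9]
  = -(1/9)    [9 ≡ 1 mod 8 ⇒ (2/9)^3 = +1]
  = -1    [(1/9) = 1]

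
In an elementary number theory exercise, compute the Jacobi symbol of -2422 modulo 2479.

1

Pull out -1: (-2422/2479) = (-1/2479)·(2422/2479). Since 2479 ≡ 3 (mod 4), (-1/2479) = -1. Now have -(2422/2479).
Factor out 2: 2422 = 2·1211. Since 2479 ≡ 7 (mod 8), (2/2479) = +1. Now have -(1211/2479).
Both 1211 ≡ 3 and 2479 ≡ 3 (mod 4), so reciprocity gives (1211/2479) = -(2479/1211). Reduce: 2479 ≡ 57 (mod 1211). Now have (57/1211).
57 ≡ 1 (mod 4), so quadratic reciprocity gives (57/1211) = (1211/57). Reduce: 1211 ≡ 14 (mod 57). Now have (14/57).
Factor out 2: 14 = 2·7. Since 57 ≡ 1 (mod 8), (2/57) = +1. Now have (7/57).
57 ≡ 1 (mod 4), so quadratic reciprocity gives (7/57) = (57/7). Reduce: 57 ≡ 1 (mod 7). Now have (1/7).
(1/7) = 1. Collecting the sign factors: 1.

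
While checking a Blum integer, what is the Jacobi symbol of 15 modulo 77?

(15 / 77)
  = (77 / 15)    [QR: 77 ≡ 1 mod 4, sign kept]
  = (2 / 15)    [77 ≡ 2 mod 15]
  = (1 / 15)    [15 ≡ 7 mod 8 ⇒ (2 / 15) = +1]
  = 1    [(1 / 15) = 1]

1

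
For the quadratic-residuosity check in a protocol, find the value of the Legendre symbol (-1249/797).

-1

(-1249/797)
  = (345/797)    [-1249 ≡ 345 mod 797]
  = (797/345)    [QR: 345 ≡ 1 mod 4, sign kept]
  = (107/345)    [797 ≡ 107 mod 345]
  = (345/107)    [QR: 345 ≡ 1 mod 4, sign kept]
  = (24/107)    [345 ≡ 24 mod 107]
  = -(3/107)    [107 ≡ 3 mod 8 ⇒ (2/107)^3 = -1]
  = (107/3)    [QR: both ≡ 3 mod 4, sign flips]
  = (2/3)    [107 ≡ 2 mod 3]
  = -(1/3)    [3 ≡ 3 mod 8 ⇒ (2/3) = -1]
  = -1    [(1/3) = 1]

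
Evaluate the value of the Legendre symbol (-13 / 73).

-1

(-13 / 73)
  = (60 / 73)    [-13 ≡ 60 mod 73]
  = (15 / 73)    [73 ≡ 1 mod 8 ⇒ (2 / 73)^2 = +1]
  = (73 / 15)    [QR: 73 ≡ 1 mod 4, sign kept]
  = (13 / 15)    [73 ≡ 13 mod 15]
  = (15 / 13)    [QR: 13 ≡ 1 mod 4, sign kept]
  = (2 / 13)    [15 ≡ 2 mod 13]
  = -(1 / 13)    [13 ≡ 5 mod 8 ⇒ (2 / 13) = -1]
  = -1    [(1 / 13) = 1]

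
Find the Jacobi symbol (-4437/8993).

Reduce the numerator: -4437 ≡ 4556 (mod 8993), so (-4437/8993) = (4556/8993).
Factor out 2: 4556 = 2^2·1139. Since 8993 ≡ 1 (mod 8), (2/8993) = +1, and (2/8993)^2 = +1. Now have (1139/8993).
8993 ≡ 1 (mod 4), so quadratic reciprocity gives (1139/8993) = (8993/1139). Reduce: 8993 ≡ 1020 (mod 1139). Now have (1020/1139).
Factor out 2: 1020 = 2^2·255. Since 1139 ≡ 3 (mod 8), (2/1139) = -1, and (2/1139)^2 = +1. Now have (255/1139).
Both 255 ≡ 3 and 1139 ≡ 3 (mod 4), so reciprocity gives (255/1139) = -(1139/255). Reduce: 1139 ≡ 119 (mod 255). Now have -(119/255).
Both 119 ≡ 3 and 255 ≡ 3 (mod 4), so reciprocity gives (119/255) = -(255/119). Reduce: 255 ≡ 17 (mod 119). Now have (17/119).
17 ≡ 1 (mod 4), so quadratic reciprocity gives (17/119) = (119/17). Reduce: 119 ≡ 0 (mod 17). Now have (0/17).
The numerator is now 0 with denominator 17 > 1: the symbol is 0.

0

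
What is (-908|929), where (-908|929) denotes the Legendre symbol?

(-908|929)
  = (21|929)    [-908 ≡ 21 mod 929]
  = (929|21)    [QR: 21 ≡ 1 mod 4, sign kept]
  = (5|21)    [929 ≡ 5 mod 21]
  = (21|5)    [QR: 5 ≡ 1 mod 4, sign kept]
  = (1|5)    [21 ≡ 1 mod 5]
  = 1    [(1|5) = 1]

1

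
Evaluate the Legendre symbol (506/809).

-1

(506/809)
  = (253/809)    [809 ≡ 1 mod 8 ⇒ (2/809) = +1]
  = (809/253)    [QR: 253 ≡ 1 mod 4, sign kept]
  = (50/253)    [809 ≡ 50 mod 253]
  = -(25/253)    [253 ≡ 5 mod 8 ⇒ (2/253) = -1]
  = -(253/25)    [QR: 25 ≡ 1 mod 4, sign kept]
  = -(3/25)    [253 ≡ 3 mod 25]
  = -(25/3)    [QR: 25 ≡ 1 mod 4, sign kept]
  = -(1/3)    [25 ≡ 1 mod 3]
  = -1    [(1/3) = 1]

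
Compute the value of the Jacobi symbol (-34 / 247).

-1

(-34 / 247)
  = -(34 / 247)    [247 ≡ 3 mod 4 ⇒ (-1 / 247) = -1]
  = -(17 / 247)    [247 ≡ 7 mod 8 ⇒ (2 / 247) = +1]
  = -(247 / 17)    [QR: 17 ≡ 1 mod 4, sign kept]
  = -(9 / 17)    [247 ≡ 9 mod 17]
  = -(17 / 9)    [QR: 9 ≡ 1 mod 4, sign kept]
  = -(8 / 9)    [17 ≡ 8 mod 9]
  = -(1 / 9)    [9 ≡ 1 mod 8 ⇒ (2 / 9)^3 = +1]
  = -1    [(1 / 9) = 1]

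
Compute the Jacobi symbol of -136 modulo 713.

1

Reduce the numerator: -136 ≡ 577 (mod 713), so (-136/713) = (577/713).
577 ≡ 1 (mod 4), so quadratic reciprocity gives (577/713) = (713/577). Reduce: 713 ≡ 136 (mod 577). Now have (136/577).
Factor out 2: 136 = 2^3·17. Since 577 ≡ 1 (mod 8), (2/577) = +1, and (2/577)^3 = +1. Now have (17/577).
17 ≡ 1 (mod 4), so quadratic reciprocity gives (17/577) = (577/17). Reduce: 577 ≡ 16 (mod 17). Now have (16/17).
Factor out 2: 16 = 2^4. Since 17 ≡ 1 (mod 8), (2/17) = +1, and (2/17)^4 = +1. Now have (1/17).
(1/17) = 1. Collecting the sign factors: 1.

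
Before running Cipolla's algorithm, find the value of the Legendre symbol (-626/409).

Reduce the numerator: -626 ≡ 192 (mod 409), so (-626/409) = (192/409).
Factor out 2: 192 = 2^6·3. Since 409 ≡ 1 (mod 8), (2/409) = +1, and (2/409)^6 = +1. Now have (3/409).
409 ≡ 1 (mod 4), so quadratic reciprocity gives (3/409) = (409/3). Reduce: 409 ≡ 1 (mod 3). Now have (1/3).
(1/3) = 1. Collecting the sign factors: 1.

1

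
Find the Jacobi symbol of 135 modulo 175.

0

Both 135 ≡ 3 and 175 ≡ 3 (mod 4), so reciprocity gives (135/175) = -(175/135). Reduce: 175 ≡ 40 (mod 135). Now have -(40/135).
Factor out 2: 40 = 2^3·5. Since 135 ≡ 7 (mod 8), (2/135) = +1, and (2/135)^3 = +1. Now have -(5/135).
5 ≡ 1 (mod 4), so quadratic reciprocity gives (5/135) = (135/5). Reduce: 135 ≡ 0 (mod 5). Now have -(0/5).
The numerator is now 0 with denominator 5 > 1: the symbol is 0.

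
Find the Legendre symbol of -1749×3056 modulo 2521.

-1

By multiplicativity, (-1749·3056/2521) = (-1749/2521)·(3056/2521).
First factor (-1749/2521):
Pull out -1: (-1749/2521) = (-1/2521)·(1749/2521). Since 2521 ≡ 1 (mod 4), (-1/2521) = +1. Now have (1749/2521).
1749 ≡ 1 (mod 4), so quadratic reciprocity gives (1749/2521) = (2521/1749). Reduce: 2521 ≡ 772 (mod 1749). Now have (772/1749).
Factor out 2: 772 = 2^2·193. Since 1749 ≡ 5 (mod 8), (2/1749) = -1, and (2/1749)^2 = +1. Now have (193/1749).
193 ≡ 1 (mod 4), so quadratic reciprocity gives (193/1749) = (1749/193). Reduce: 1749 ≡ 12 (mod 193). Now have (12/193).
Factor out 2: 12 = 2^2·3. Since 193 ≡ 1 (mod 8), (2/193) = +1, and (2/193)^2 = +1. Now have (3/193).
193 ≡ 1 (mod 4), so quadratic reciprocity gives (3/193) = (193/3). Reduce: 193 ≡ 1 (mod 3). Now have (1/3).
(1/3) = 1. Collecting the sign factors: 1.
Second factor (3056/2521):
Reduce the numerator: 3056 ≡ 535 (mod 2521), so (3056/2521) = (535/2521).
2521 ≡ 1 (mod 4), so quadratic reciprocity gives (535/2521) = (2521/535). Reduce: 2521 ≡ 381 (mod 535). Now have (381/535).
381 ≡ 1 (mod 4), so quadratic reciprocity gives (381/535) = (535/381). Reduce: 535 ≡ 154 (mod 381). Now have (154/381).
Factor out 2: 154 = 2·77. Since 381 ≡ 5 (mod 8), (2/381) = -1. Now have -(77/381).
77 ≡ 1 (mod 4), so quadratic reciprocity gives (77/381) = (381/77). Reduce: 381 ≡ 73 (mod 77). Now have -(73/77).
73 ≡ 1 (mod 4), so quadratic reciprocity gives (73/77) = (77/73). Reduce: 77 ≡ 4 (mod 73). Now have -(4/73).
Factor out 2: 4 = 2^2. Since 73 ≡ 1 (mod 8), (2/73) = +1, and (2/73)^2 = +1. Now have -(1/73).
(1/73) = 1. Collecting the sign factors: -1.
Product: (1)·(-1) = -1.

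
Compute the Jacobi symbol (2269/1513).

Reduce the numerator: 2269 ≡ 756 (mod 1513), so (2269/1513) = (756/1513).
Factor out 2: 756 = 2^2·189. Since 1513 ≡ 1 (mod 8), (2/1513) = +1, and (2/1513)^2 = +1. Now have (189/1513).
189 ≡ 1 (mod 4), so quadratic reciprocity gives (189/1513) = (1513/189). Reduce: 1513 ≡ 1 (mod 189). Now have (1/189).
(1/189) = 1. Collecting the sign factors: 1.

1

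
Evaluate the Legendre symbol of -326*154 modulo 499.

1

By multiplicativity, (-326·154|499) = (-326|499)·(154|499).
First factor (-326|499):
(-326|499)
  = (173|499)    [-326 ≡ 173 mod 499]
  = (499|173)    [QR: 173 ≡ 1 mod 4, sign kept]
  = (153|173)    [499 ≡ 153 mod 173]
  = (173|153)    [QR: 153 ≡ 1 mod 4, sign kept]
  = (20|153)    [173 ≡ 20 mod 153]
  = (5|153)    [153 ≡ 1 mod 8 ⇒ (2|153)^2 = +1]
  = (153|5)    [QR: 5 ≡ 1 mod 4, sign kept]
  = (3|5)    [153 ≡ 3 mod 5]
  = (5|3)    [QR: 5 ≡ 1 mod 4, sign kept]
  = (2|3)    [5 ≡ 2 mod 3]
  = -(1|3)    [3 ≡ 3 mod 8 ⇒ (2|3) = -1]
  = -1    [(1|3) = 1]
Second factor (154|499):
(154|499)
  = -(77|499)    [499 ≡ 3 mod 8 ⇒ (2|499) = -1]
  = -(499|77)    [QR: 77 ≡ 1 mod 4, sign kept]
  = -(37|77)    [499 ≡ 37 mod 77]
  = -(77|37)    [QR: 37 ≡ 1 mod 4, sign kept]
  = -(3|37)    [77 ≡ 3 mod 37]
  = -(37|3)    [QR: 37 ≡ 1 mod 4, sign kept]
  = -(1|3)    [37 ≡ 1 mod 3]
  = -1    [(1|3) = 1]
Product: (-1)·(-1) = 1.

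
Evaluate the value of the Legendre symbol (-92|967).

1

Reduce the numerator: -92 ≡ 875 (mod 967), so (-92|967) = (875|967).
Both 875 ≡ 3 and 967 ≡ 3 (mod 4), so reciprocity gives (875|967) = -(967|875). Reduce: 967 ≡ 92 (mod 875). Now have -(92|875).
Factor out 2: 92 = 2^2·23. Since 875 ≡ 3 (mod 8), (2|875) = -1, and (2|875)^2 = +1. Now have -(23|875).
Both 23 ≡ 3 and 875 ≡ 3 (mod 4), so reciprocity gives (23|875) = -(875|23). Reduce: 875 ≡ 1 (mod 23). Now have (1|23).
(1|23) = 1. Collecting the sign factors: 1.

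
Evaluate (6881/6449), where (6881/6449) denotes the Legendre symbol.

(6881/6449)
  = (432/6449)    [6881 ≡ 432 mod 6449]
  = (27/6449)    [6449 ≡ 1 mod 8 ⇒ (2/6449)^4 = +1]
  = (6449/27)    [QR: 6449 ≡ 1 mod 4, sign kept]
  = (23/27)    [6449 ≡ 23 mod 27]
  = -(27/23)    [QR: both ≡ 3 mod 4, sign flips]
  = -(4/23)    [27 ≡ 4 mod 23]
  = -(1/23)    [23 ≡ 7 mod 8 ⇒ (2/23)^2 = +1]
  = -1    [(1/23) = 1]

-1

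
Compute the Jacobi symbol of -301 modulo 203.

(-301 / 203)
  = (105 / 203)    [-301 ≡ 105 mod 203]
  = (203 / 105)    [QR: 105 ≡ 1 mod 4, sign kept]
  = (98 / 105)    [203 ≡ 98 mod 105]
  = (49 / 105)    [105 ≡ 1 mod 8 ⇒ (2 / 105) = +1]
  = (105 / 49)    [QR: 49 ≡ 1 mod 4, sign kept]
  = (7 / 49)    [105 ≡ 7 mod 49]
  = (49 / 7)    [QR: 49 ≡ 1 mod 4, sign kept]
  = (0 / 7)    [49 ≡ 0 mod 7]
  = 0    [numerator 0, gcd > 1]

0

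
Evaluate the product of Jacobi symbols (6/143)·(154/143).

0

By multiplicativity, (6·154/143) = (6/143)·(154/143).
First factor (6/143):
(6/143)
  = (3/143)    [143 ≡ 7 mod 8 ⇒ (2/143) = +1]
  = -(143/3)    [QR: both ≡ 3 mod 4, sign flips]
  = -(2/3)    [143 ≡ 2 mod 3]
  = (1/3)    [3 ≡ 3 mod 8 ⇒ (2/3) = -1]
  = 1    [(1/3) = 1]
Second factor (154/143):
(154/143)
  = (11/143)    [154 ≡ 11 mod 143]
  = -(143/11)    [QR: both ≡ 3 mod 4, sign flips]
  = -(0/11)    [143 ≡ 0 mod 11]
  = 0    [numerator 0, gcd > 1]
Product: (1)·(0) = 0.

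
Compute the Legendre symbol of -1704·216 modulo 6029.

By multiplicativity, (-1704·216|6029) = (-1704|6029)·(216|6029).
First factor (-1704|6029):
(-1704|6029)
  = (4325|6029)    [-1704 ≡ 4325 mod 6029]
  = (6029|4325)    [QR: 4325 ≡ 1 mod 4, sign kept]
  = (1704|4325)    [6029 ≡ 1704 mod 4325]
  = -(213|4325)    [4325 ≡ 5 mod 8 ⇒ (2|4325)^3 = -1]
  = -(4325|213)    [QR: 213 ≡ 1 mod 4, sign kept]
  = -(65|213)    [4325 ≡ 65 mod 213]
  = -(213|65)    [QR: 65 ≡ 1 mod 4, sign kept]
  = -(18|65)    [213 ≡ 18 mod 65]
  = -(9|65)    [65 ≡ 1 mod 8 ⇒ (2|65) = +1]
  = -(65|9)    [QR: 9 ≡ 1 mod 4, sign kept]
  = -(2|9)    [65 ≡ 2 mod 9]
  = -(1|9)    [9 ≡ 1 mod 8 ⇒ (2|9) = +1]
  = -1    [(1|9) = 1]
Second factor (216|6029):
(216|6029)
  = -(27|6029)    [6029 ≡ 5 mod 8 ⇒ (2|6029)^3 = -1]
  = -(6029|27)    [QR: 6029 ≡ 1 mod 4, sign kept]
  = -(8|27)    [6029 ≡ 8 mod 27]
  = (1|27)    [27 ≡ 3 mod 8 ⇒ (2|27)^3 = -1]
  = 1    [(1|27) = 1]
Product: (-1)·(1) = -1.

-1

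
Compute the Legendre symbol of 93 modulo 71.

-1

(93|71)
  = (22|71)    [93 ≡ 22 mod 71]
  = (11|71)    [71 ≡ 7 mod 8 ⇒ (2|71) = +1]
  = -(71|11)    [QR: both ≡ 3 mod 4, sign flips]
  = -(5|11)    [71 ≡ 5 mod 11]
  = -(11|5)    [QR: 5 ≡ 1 mod 4, sign kept]
  = -(1|5)    [11 ≡ 1 mod 5]
  = -1    [(1|5) = 1]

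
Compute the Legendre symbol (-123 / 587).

1

Reduce the numerator: -123 ≡ 464 (mod 587), so (-123 / 587) = (464 / 587).
Factor out 2: 464 = 2^4·29. Since 587 ≡ 3 (mod 8), (2 / 587) = -1, and (2 / 587)^4 = +1. Now have (29 / 587).
29 ≡ 1 (mod 4), so quadratic reciprocity gives (29 / 587) = (587 / 29). Reduce: 587 ≡ 7 (mod 29). Now have (7 / 29).
29 ≡ 1 (mod 4), so quadratic reciprocity gives (7 / 29) = (29 / 7). Reduce: 29 ≡ 1 (mod 7). Now have (1 / 7).
(1 / 7) = 1. Collecting the sign factors: 1.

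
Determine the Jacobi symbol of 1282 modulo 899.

-1

(1282|899)
  = (383|899)    [1282 ≡ 383 mod 899]
  = -(899|383)    [QR: both ≡ 3 mod 4, sign flips]
  = -(133|383)    [899 ≡ 133 mod 383]
  = -(383|133)    [QR: 133 ≡ 1 mod 4, sign kept]
  = -(117|133)    [383 ≡ 117 mod 133]
  = -(133|117)    [QR: 117 ≡ 1 mod 4, sign kept]
  = -(16|117)    [133 ≡ 16 mod 117]
  = -(1|117)    [117 ≡ 5 mod 8 ⇒ (2|117)^4 = +1]
  = -1    [(1|117) = 1]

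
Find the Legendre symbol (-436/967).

(-436/967)
  = (531/967)    [-436 ≡ 531 mod 967]
  = -(967/531)    [QR: both ≡ 3 mod 4, sign flips]
  = -(436/531)    [967 ≡ 436 mod 531]
  = -(109/531)    [531 ≡ 3 mod 8 ⇒ (2/531)^2 = +1]
  = -(531/109)    [QR: 109 ≡ 1 mod 4, sign kept]
  = -(95/109)    [531 ≡ 95 mod 109]
  = -(109/95)    [QR: 109 ≡ 1 mod 4, sign kept]
  = -(14/95)    [109 ≡ 14 mod 95]
  = -(7/95)    [95 ≡ 7 mod 8 ⇒ (2/95) = +1]
  = (95/7)    [QR: both ≡ 3 mod 4, sign flips]
  = (4/7)    [95 ≡ 4 mod 7]
  = (1/7)    [7 ≡ 7 mod 8 ⇒ (2/7)^2 = +1]
  = 1    [(1/7) = 1]

1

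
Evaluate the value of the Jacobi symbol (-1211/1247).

1

(-1211/1247)
  = (36/1247)    [-1211 ≡ 36 mod 1247]
  = (9/1247)    [1247 ≡ 7 mod 8 ⇒ (2/1247)^2 = +1]
  = (1247/9)    [QR: 9 ≡ 1 mod 4, sign kept]
  = (5/9)    [1247 ≡ 5 mod 9]
  = (9/5)    [QR: 5 ≡ 1 mod 4, sign kept]
  = (4/5)    [9 ≡ 4 mod 5]
  = (1/5)    [5 ≡ 5 mod 8 ⇒ (2/5)^2 = +1]
  = 1    [(1/5) = 1]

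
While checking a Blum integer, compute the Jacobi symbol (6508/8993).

-1

Factor out 2: 6508 = 2^2·1627. Since 8993 ≡ 1 (mod 8), (2/8993) = +1, and (2/8993)^2 = +1. Now have (1627/8993).
8993 ≡ 1 (mod 4), so quadratic reciprocity gives (1627/8993) = (8993/1627). Reduce: 8993 ≡ 858 (mod 1627). Now have (858/1627).
Factor out 2: 858 = 2·429. Since 1627 ≡ 3 (mod 8), (2/1627) = -1. Now have -(429/1627).
429 ≡ 1 (mod 4), so quadratic reciprocity gives (429/1627) = (1627/429). Reduce: 1627 ≡ 340 (mod 429). Now have -(340/429).
Factor out 2: 340 = 2^2·85. Since 429 ≡ 5 (mod 8), (2/429) = -1, and (2/429)^2 = +1. Now have -(85/429).
85 ≡ 1 (mod 4), so quadratic reciprocity gives (85/429) = (429/85). Reduce: 429 ≡ 4 (mod 85). Now have -(4/85).
Factor out 2: 4 = 2^2. Since 85 ≡ 5 (mod 8), (2/85) = -1, and (2/85)^2 = +1. Now have -(1/85).
(1/85) = 1. Collecting the sign factors: -1.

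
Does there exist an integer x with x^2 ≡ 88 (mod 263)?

yes

Factor out 2: 88 = 2^3·11. Since 263 ≡ 7 (mod 8), (2|263) = +1, and (2|263)^3 = +1. Now have (11|263).
Both 11 ≡ 3 and 263 ≡ 3 (mod 4), so reciprocity gives (11|263) = -(263|11). Reduce: 263 ≡ 10 (mod 11). Now have -(10|11).
Factor out 2: 10 = 2·5. Since 11 ≡ 3 (mod 8), (2|11) = -1. Now have (5|11).
5 ≡ 1 (mod 4), so quadratic reciprocity gives (5|11) = (11|5). Reduce: 11 ≡ 1 (mod 5). Now have (1|5).
(1|5) = 1. Collecting the sign factors: 1.
The Legendre symbol is 1, so x^2 ≡ 88 (mod 263) has solution.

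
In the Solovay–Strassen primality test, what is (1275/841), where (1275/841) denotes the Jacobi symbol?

Reduce the numerator: 1275 ≡ 434 (mod 841), so (1275/841) = (434/841).
Factor out 2: 434 = 2·217. Since 841 ≡ 1 (mod 8), (2/841) = +1. Now have (217/841).
217 ≡ 1 (mod 4), so quadratic reciprocity gives (217/841) = (841/217). Reduce: 841 ≡ 190 (mod 217). Now have (190/217).
Factor out 2: 190 = 2·95. Since 217 ≡ 1 (mod 8), (2/217) = +1. Now have (95/217).
217 ≡ 1 (mod 4), so quadratic reciprocity gives (95/217) = (217/95). Reduce: 217 ≡ 27 (mod 95). Now have (27/95).
Both 27 ≡ 3 and 95 ≡ 3 (mod 4), so reciprocity gives (27/95) = -(95/27). Reduce: 95 ≡ 14 (mod 27). Now have -(14/27).
Factor out 2: 14 = 2·7. Since 27 ≡ 3 (mod 8), (2/27) = -1. Now have (7/27).
Both 7 ≡ 3 and 27 ≡ 3 (mod 4), so reciprocity gives (7/27) = -(27/7). Reduce: 27 ≡ 6 (mod 7). Now have -(6/7).
Factor out 2: 6 = 2·3. Since 7 ≡ 7 (mod 8), (2/7) = +1. Now have -(3/7).
Both 3 ≡ 3 and 7 ≡ 3 (mod 4), so reciprocity gives (3/7) = -(7/3). Reduce: 7 ≡ 1 (mod 3). Now have (1/3).
(1/3) = 1. Collecting the sign factors: 1.

1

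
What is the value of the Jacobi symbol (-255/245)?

0

Pull out -1: (-255/245) = (-1/245)·(255/245). Since 245 ≡ 1 (mod 4), (-1/245) = +1. Now have (255/245).
Reduce the numerator: 255 ≡ 10 (mod 245), so (255/245) = (10/245).
Factor out 2: 10 = 2·5. Since 245 ≡ 5 (mod 8), (2/245) = -1. Now have -(5/245).
5 ≡ 1 (mod 4), so quadratic reciprocity gives (5/245) = (245/5). Reduce: 245 ≡ 0 (mod 5). Now have -(0/5).
The numerator is now 0 with denominator 5 > 1: the symbol is 0.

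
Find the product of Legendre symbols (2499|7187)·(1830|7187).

-1

By multiplicativity, (2499·1830|7187) = (2499|7187)·(1830|7187).
First factor (2499|7187):
Both 2499 ≡ 3 and 7187 ≡ 3 (mod 4), so reciprocity gives (2499|7187) = -(7187|2499). Reduce: 7187 ≡ 2189 (mod 2499). Now have -(2189|2499).
2189 ≡ 1 (mod 4), so quadratic reciprocity gives (2189|2499) = (2499|2189). Reduce: 2499 ≡ 310 (mod 2189). Now have -(310|2189).
Factor out 2: 310 = 2·155. Since 2189 ≡ 5 (mod 8), (2|2189) = -1. Now have (155|2189).
2189 ≡ 1 (mod 4), so quadratic reciprocity gives (155|2189) = (2189|155). Reduce: 2189 ≡ 19 (mod 155). Now have (19|155).
Both 19 ≡ 3 and 155 ≡ 3 (mod 4), so reciprocity gives (19|155) = -(155|19). Reduce: 155 ≡ 3 (mod 19). Now have -(3|19).
Both 3 ≡ 3 and 19 ≡ 3 (mod 4), so reciprocity gives (3|19) = -(19|3). Reduce: 19 ≡ 1 (mod 3). Now have (1|3).
(1|3) = 1. Collecting the sign factors: 1.
Second factor (1830|7187):
Factor out 2: 1830 = 2·915. Since 7187 ≡ 3 (mod 8), (2|7187) = -1. Now have -(915|7187).
Both 915 ≡ 3 and 7187 ≡ 3 (mod 4), so reciprocity gives (915|7187) = -(7187|915). Reduce: 7187 ≡ 782 (mod 915). Now have (782|915).
Factor out 2: 782 = 2·391. Since 915 ≡ 3 (mod 8), (2|915) = -1. Now have -(391|915).
Both 391 ≡ 3 and 915 ≡ 3 (mod 4), so reciprocity gives (391|915) = -(915|391). Reduce: 915 ≡ 133 (mod 391). Now have (133|391).
133 ≡ 1 (mod 4), so quadratic reciprocity gives (133|391) = (391|133). Reduce: 391 ≡ 125 (mod 133). Now have (125|133).
125 ≡ 1 (mod 4), so quadratic reciprocity gives (125|133) = (133|125). Reduce: 133 ≡ 8 (mod 125). Now have (8|125).
Factor out 2: 8 = 2^3. Since 125 ≡ 5 (mod 8), (2|125) = -1, and (2|125)^3 = -1. Now have -(1|125).
(1|125) = 1. Collecting the sign factors: -1.
Product: (1)·(-1) = -1.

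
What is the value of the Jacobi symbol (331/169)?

(331/169)
  = (162/169)    [331 ≡ 162 mod 169]
  = (81/169)    [169 ≡ 1 mod 8 ⇒ (2/169) = +1]
  = (169/81)    [QR: 81 ≡ 1 mod 4, sign kept]
  = (7/81)    [169 ≡ 7 mod 81]
  = (81/7)    [QR: 81 ≡ 1 mod 4, sign kept]
  = (4/7)    [81 ≡ 4 mod 7]
  = (1/7)    [7 ≡ 7 mod 8 ⇒ (2/7)^2 = +1]
  = 1    [(1/7) = 1]

1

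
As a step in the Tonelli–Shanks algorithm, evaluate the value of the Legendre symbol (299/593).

-1

(299/593)
  = (593/299)    [QR: 593 ≡ 1 mod 4, sign kept]
  = (294/299)    [593 ≡ 294 mod 299]
  = -(147/299)    [299 ≡ 3 mod 8 ⇒ (2/299) = -1]
  = (299/147)    [QR: both ≡ 3 mod 4, sign flips]
  = (5/147)    [299 ≡ 5 mod 147]
  = (147/5)    [QR: 5 ≡ 1 mod 4, sign kept]
  = (2/5)    [147 ≡ 2 mod 5]
  = -(1/5)    [5 ≡ 5 mod 8 ⇒ (2/5) = -1]
  = -1    [(1/5) = 1]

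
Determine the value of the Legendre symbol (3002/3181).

(3002/3181)
  = -(1501/3181)    [3181 ≡ 5 mod 8 ⇒ (2/3181) = -1]
  = -(3181/1501)    [QR: 1501 ≡ 1 mod 4, sign kept]
  = -(179/1501)    [3181 ≡ 179 mod 1501]
  = -(1501/179)    [QR: 1501 ≡ 1 mod 4, sign kept]
  = -(69/179)    [1501 ≡ 69 mod 179]
  = -(179/69)    [QR: 69 ≡ 1 mod 4, sign kept]
  = -(41/69)    [179 ≡ 41 mod 69]
  = -(69/41)    [QR: 41 ≡ 1 mod 4, sign kept]
  = -(28/41)    [69 ≡ 28 mod 41]
  = -(7/41)    [41 ≡ 1 mod 8 ⇒ (2/41)^2 = +1]
  = -(41/7)    [QR: 41 ≡ 1 mod 4, sign kept]
  = -(6/7)    [41 ≡ 6 mod 7]
  = -(3/7)    [7 ≡ 7 mod 8 ⇒ (2/7) = +1]
  = (7/3)    [QR: both ≡ 3 mod 4, sign flips]
  = (1/3)    [7 ≡ 1 mod 3]
  = 1    [(1/3) = 1]

1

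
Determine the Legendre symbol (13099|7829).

1

(13099|7829)
  = (5270|7829)    [13099 ≡ 5270 mod 7829]
  = -(2635|7829)    [7829 ≡ 5 mod 8 ⇒ (2|7829) = -1]
  = -(7829|2635)    [QR: 7829 ≡ 1 mod 4, sign kept]
  = -(2559|2635)    [7829 ≡ 2559 mod 2635]
  = (2635|2559)    [QR: both ≡ 3 mod 4, sign flips]
  = (76|2559)    [2635 ≡ 76 mod 2559]
  = (19|2559)    [2559 ≡ 7 mod 8 ⇒ (2|2559)^2 = +1]
  = -(2559|19)    [QR: both ≡ 3 mod 4, sign flips]
  = -(13|19)    [2559 ≡ 13 mod 19]
  = -(19|13)    [QR: 13 ≡ 1 mod 4, sign kept]
  = -(6|13)    [19 ≡ 6 mod 13]
  = (3|13)    [13 ≡ 5 mod 8 ⇒ (2|13) = -1]
  = (13|3)    [QR: 13 ≡ 1 mod 4, sign kept]
  = (1|3)    [13 ≡ 1 mod 3]
  = 1    [(1|3) = 1]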